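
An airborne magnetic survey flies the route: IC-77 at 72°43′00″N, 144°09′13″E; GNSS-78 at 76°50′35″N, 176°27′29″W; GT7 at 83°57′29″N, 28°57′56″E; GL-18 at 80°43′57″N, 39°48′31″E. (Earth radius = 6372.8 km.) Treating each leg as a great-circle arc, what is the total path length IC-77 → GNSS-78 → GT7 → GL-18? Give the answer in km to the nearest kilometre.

3691 km

IC-77: φ = +72.71667°, λ = +144.15361°
GNSS-78: φ = +76.84306°, λ = -176.45806°
GT7: φ = +83.95806°, λ = +28.96556°
GL-18: φ = +80.73250°, λ = +39.80861°
IC-77→GNSS-78: c = 0.189770 rad, d = 1209.37 km
GNSS-78→GT7: c = 0.327955 rad, d = 2089.99 km
GT7→GL-18: c = 0.061440 rad, d = 391.55 km
Total = 1209.37 + 2089.99 + 391.55 = 3690.91 km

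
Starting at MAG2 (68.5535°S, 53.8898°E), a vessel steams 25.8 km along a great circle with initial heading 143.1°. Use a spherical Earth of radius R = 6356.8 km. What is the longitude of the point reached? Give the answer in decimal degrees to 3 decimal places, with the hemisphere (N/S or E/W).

54.275°E

δ = d/R = 25.8/6356.8 = 0.004059 rad
φ₂ = arcsin(sin φ₁ cos δ + cos φ₁ sin δ cos θ)
   = arcsin(-0.93076·0.99999 + 0.36563·0.00406·-0.79968) = -68.73902°
λ₂ = λ₁ + atan2(sin θ sin δ cos φ₁, cos δ − sin φ₁ sin φ₂) = 54.27485°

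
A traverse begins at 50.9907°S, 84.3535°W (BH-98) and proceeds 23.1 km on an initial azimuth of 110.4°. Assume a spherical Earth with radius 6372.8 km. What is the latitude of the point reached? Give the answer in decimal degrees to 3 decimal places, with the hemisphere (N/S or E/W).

51.063°S

δ = d/R = 23.1/6372.8 = 0.003625 rad
φ₂ = arcsin(sin φ₁ cos δ + cos φ₁ sin δ cos θ)
   = arcsin(-0.77704·0.99999 + 0.62945·0.00362·-0.34857) = -51.06268°
λ₂ = λ₁ + atan2(sin θ sin δ cos φ₁, cos δ − sin φ₁ sin φ₂) = -84.04376°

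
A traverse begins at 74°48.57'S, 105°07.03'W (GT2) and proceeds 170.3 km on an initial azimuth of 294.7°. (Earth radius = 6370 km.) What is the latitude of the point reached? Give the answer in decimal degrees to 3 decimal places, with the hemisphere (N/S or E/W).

GT2: φ = -74.80950°, λ = -105.11717°
δ = d/R = 170.3/6370 = 0.026735 rad
φ₂ = arcsin(sin φ₁ cos δ + cos φ₁ sin δ cos θ)
   = arcsin(-0.96506·0.99964 + 0.26203·0.02673·0.41787) = -74.10980°
λ₂ = λ₁ + atan2(sin θ sin δ cos φ₁, cos δ − sin φ₁ sin φ₂) = -110.20603°

74.110°S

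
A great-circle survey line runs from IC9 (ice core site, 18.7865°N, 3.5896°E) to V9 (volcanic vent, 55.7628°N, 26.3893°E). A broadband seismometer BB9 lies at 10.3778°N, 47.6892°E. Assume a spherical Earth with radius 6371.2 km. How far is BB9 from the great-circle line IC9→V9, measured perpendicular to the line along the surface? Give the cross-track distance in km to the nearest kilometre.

δ₁₃ = central angle IC9→BB9 = 0.757199 rad  (haversine)
θ₁₃ = bearing IC9→BB9 = 94.755°,  θ₁₂ = bearing IC9→V9 = 19.501°
dₓₜ = R·arcsin(sin δ₁₃ · sin(θ₁₃ − θ₁₂)) = 6371.2·arcsin(0.68689·sin(75.254°)) = 4628.750 km
|dₓₜ| = 4628.750 km

4629 km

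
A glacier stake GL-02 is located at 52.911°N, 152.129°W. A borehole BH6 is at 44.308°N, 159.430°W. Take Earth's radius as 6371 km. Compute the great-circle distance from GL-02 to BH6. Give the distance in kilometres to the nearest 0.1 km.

Δφ = -8.6030°,  Δλ = -7.3010°
a = sin²(Δφ/2) + cos φ₁ cos φ₂ sin²(Δλ/2) = 0.007375
c = 2·arcsin(√a) = 0.171969 rad = 9.8531°
d = R·c = 6371 × 0.171969 = 1095.6 km

1095.6 km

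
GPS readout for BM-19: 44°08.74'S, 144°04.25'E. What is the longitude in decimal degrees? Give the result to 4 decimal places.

144.0708°E

144° + 4.25′/60 = 144 + 0.07083 = 144.0708°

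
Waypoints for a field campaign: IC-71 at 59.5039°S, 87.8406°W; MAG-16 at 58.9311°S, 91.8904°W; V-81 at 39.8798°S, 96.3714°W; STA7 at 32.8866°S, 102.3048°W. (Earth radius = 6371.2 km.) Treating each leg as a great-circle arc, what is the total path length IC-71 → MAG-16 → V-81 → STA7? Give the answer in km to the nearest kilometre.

3322 km

IC-71→MAG-16: c = 0.037523 rad, d = 239.07 km
MAG-16→V-81: c = 0.336197 rad, d = 2141.98 km
V-81→STA7: c = 0.147726 rad, d = 941.19 km
Total = 239.07 + 2141.98 + 941.19 = 3322.24 km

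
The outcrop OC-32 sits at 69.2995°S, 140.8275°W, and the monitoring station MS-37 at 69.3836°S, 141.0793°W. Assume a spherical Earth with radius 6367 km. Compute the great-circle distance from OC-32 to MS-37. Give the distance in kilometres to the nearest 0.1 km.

13.6 km

Δφ = -0.0841°,  Δλ = -0.2518°
a = sin²(Δφ/2) + cos φ₁ cos φ₂ sin²(Δλ/2) = 0.000001
c = 2·arcsin(√a) = 0.002135 rad = 0.1223°
d = R·c = 6367 × 0.002135 = 13.6 km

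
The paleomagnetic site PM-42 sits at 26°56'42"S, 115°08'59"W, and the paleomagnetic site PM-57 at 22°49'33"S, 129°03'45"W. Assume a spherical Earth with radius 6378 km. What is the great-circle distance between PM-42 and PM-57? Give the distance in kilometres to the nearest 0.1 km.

PM-42: φ = -26.94500°, λ = -115.14972°
PM-57: φ = -22.82583°, λ = -129.06250°
Δφ = 4.1192°,  Δλ = -13.9128°
a = sin²(Δφ/2) + cos φ₁ cos φ₂ sin²(Δλ/2) = 0.013344
c = 2·arcsin(√a) = 0.231547 rad = 13.2667°
d = R·c = 6378 × 0.231547 = 1476.8 km

1476.8 km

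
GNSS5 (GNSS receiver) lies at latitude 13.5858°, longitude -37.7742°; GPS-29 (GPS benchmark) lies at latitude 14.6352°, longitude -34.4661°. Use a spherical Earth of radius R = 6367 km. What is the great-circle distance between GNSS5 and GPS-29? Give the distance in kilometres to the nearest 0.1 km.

375.1 km

Δφ = 1.0494°,  Δλ = 3.3081°
a = sin²(Δφ/2) + cos φ₁ cos φ₂ sin²(Δλ/2) = 0.000867
c = 2·arcsin(√a) = 0.058913 rad = 3.3755°
d = R·c = 6367 × 0.058913 = 375.1 km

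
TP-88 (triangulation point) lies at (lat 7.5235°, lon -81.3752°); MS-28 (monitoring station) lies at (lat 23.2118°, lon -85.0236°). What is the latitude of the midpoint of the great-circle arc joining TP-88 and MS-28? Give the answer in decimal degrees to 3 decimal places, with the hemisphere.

15.375°N

Bx = cos φ₂ cos Δλ = 0.917192,  By = cos φ₂ sin Δλ = -0.058483
φₘ = atan2(sin φ₁ + sin φ₂, √((cos φ₁ + Bx)² + By²)) = 15.37506°
λₘ = λ₁ + atan2(By, cos φ₁ + Bx) = -83.13031°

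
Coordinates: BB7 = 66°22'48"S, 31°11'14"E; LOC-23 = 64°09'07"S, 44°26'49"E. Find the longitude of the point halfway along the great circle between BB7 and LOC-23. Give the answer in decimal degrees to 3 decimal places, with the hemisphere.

38.098°E

BB7: φ = -66.38000°, λ = +31.18722°
LOC-23: φ = -64.15194°, λ = +44.44694°
Bx = cos φ₂ cos Δλ = 0.424363,  By = cos φ₂ sin Δλ = 0.100000
φₘ = atan2(sin φ₁ + sin φ₂, √((cos φ₁ + Bx)² + By²)) = -65.41149°
λₘ = λ₁ + atan2(By, cos φ₁ + Bx) = 38.09820°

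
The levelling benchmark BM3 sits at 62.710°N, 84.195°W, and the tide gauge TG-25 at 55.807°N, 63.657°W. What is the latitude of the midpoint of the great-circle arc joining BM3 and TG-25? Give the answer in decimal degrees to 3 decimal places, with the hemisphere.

59.659°N

Bx = cos φ₂ cos Δλ = 0.526263,  By = cos φ₂ sin Δλ = 0.197159
φₘ = atan2(sin φ₁ + sin φ₂, √((cos φ₁ + Bx)² + By²)) = 59.65919°
λₘ = λ₁ + atan2(By, cos φ₁ + Bx) = -72.87343°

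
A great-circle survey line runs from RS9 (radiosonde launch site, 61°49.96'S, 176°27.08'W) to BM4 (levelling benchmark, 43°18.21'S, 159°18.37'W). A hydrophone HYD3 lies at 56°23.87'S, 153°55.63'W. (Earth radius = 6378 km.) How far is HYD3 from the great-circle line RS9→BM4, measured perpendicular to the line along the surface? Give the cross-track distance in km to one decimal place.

870.3 km

RS9: φ = -61.83267°, λ = -176.45133°
BM4: φ = -43.30350°, λ = -159.30617°
HYD3: φ = -56.39783°, λ = -153.92717°
δ₁₃ = central angle RS9→HYD3 = 0.221466 rad  (haversine)
θ₁₃ = bearing RS9→HYD3 = 74.826°,  θ₁₂ = bearing RS9→BM4 = 36.561°
dₓₜ = R·arcsin(sin δ₁₃ · sin(θ₁₃ − θ₁₂)) = 6378·arcsin(0.21966·sin(38.265°)) = 870.330 km
|dₓₜ| = 870.330 km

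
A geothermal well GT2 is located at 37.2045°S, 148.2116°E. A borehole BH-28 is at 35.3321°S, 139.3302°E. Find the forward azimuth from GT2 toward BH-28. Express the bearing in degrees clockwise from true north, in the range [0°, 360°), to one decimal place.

282.0°

Δλ = -8.8814°
y = sin Δλ · cos φ₂ = -0.125953
x = cos φ₁ sin φ₂ − sin φ₁ cos φ₂ cos Δλ = 0.026759
θ = atan2(y, x) = -78.0057° → 281.9943° (mod 360°)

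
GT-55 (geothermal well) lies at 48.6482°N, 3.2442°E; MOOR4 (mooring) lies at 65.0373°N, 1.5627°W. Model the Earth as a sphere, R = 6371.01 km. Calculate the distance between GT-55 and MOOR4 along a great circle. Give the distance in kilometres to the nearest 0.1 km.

1844.4 km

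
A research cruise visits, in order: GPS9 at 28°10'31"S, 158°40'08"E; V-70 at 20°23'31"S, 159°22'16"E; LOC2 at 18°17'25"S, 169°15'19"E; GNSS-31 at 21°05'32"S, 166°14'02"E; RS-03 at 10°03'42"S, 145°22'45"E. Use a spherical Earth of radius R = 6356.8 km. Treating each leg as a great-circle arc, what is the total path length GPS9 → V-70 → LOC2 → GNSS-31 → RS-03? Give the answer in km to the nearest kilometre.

4908 km

GPS9: φ = -28.17528°, λ = +158.66889°
V-70: φ = -20.39194°, λ = +159.37111°
LOC2: φ = -18.29028°, λ = +169.25528°
GNSS-31: φ = -21.09222°, λ = +166.23389°
RS-03: φ = -10.06167°, λ = +145.37917°
GPS9→V-70: c = 0.136302 rad, d = 866.45 km
V-70→LOC2: c = 0.166823 rad, d = 1060.46 km
LOC2→GNSS-31: c = 0.069684 rad, d = 442.97 km
GNSS-31→RS-03: c = 0.399281 rad, d = 2538.15 km
Total = 866.45 + 1060.46 + 442.97 + 2538.15 = 4908.02 km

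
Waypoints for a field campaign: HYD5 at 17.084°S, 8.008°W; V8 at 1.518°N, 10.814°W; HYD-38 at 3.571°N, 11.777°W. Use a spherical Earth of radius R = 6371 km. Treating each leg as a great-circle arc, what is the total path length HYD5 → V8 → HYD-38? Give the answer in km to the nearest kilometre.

2343 km

HYD5→V8: c = 0.328239 rad, d = 2091.21 km
V8→HYD-38: c = 0.039570 rad, d = 252.10 km
Total = 2091.21 + 252.10 = 2343.31 km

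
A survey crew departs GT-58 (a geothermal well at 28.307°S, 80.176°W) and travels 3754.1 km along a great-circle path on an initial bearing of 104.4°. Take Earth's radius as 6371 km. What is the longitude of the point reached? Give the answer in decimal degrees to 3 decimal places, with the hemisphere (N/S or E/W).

δ = d/R = 3754.1/6371 = 0.589248 rad
φ₂ = arcsin(sin φ₁ cos δ + cos φ₁ sin δ cos θ)
   = arcsin(-0.47420·0.83136 + 0.88042·0.55574·-0.24869) = -31.05803°
λ₂ = λ₁ + atan2(sin θ sin δ cos φ₁, cos δ − sin φ₁ sin φ₂) = -41.24719°

41.247°W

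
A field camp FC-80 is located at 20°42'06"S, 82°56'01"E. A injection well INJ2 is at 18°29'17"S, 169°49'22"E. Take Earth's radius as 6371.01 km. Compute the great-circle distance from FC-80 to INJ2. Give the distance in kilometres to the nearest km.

8982 km

FC-80: φ = -20.70167°, λ = +82.93361°
INJ2: φ = -18.48806°, λ = +169.82278°
Δφ = 2.2136°,  Δλ = 86.8892°
a = sin²(Δφ/2) + cos φ₁ cos φ₂ sin²(Δλ/2) = 0.419879
c = 2·arcsin(√a) = 1.409861 rad = 80.7791°
d = R·c = 6371.01 × 1.409861 = 8982.2 km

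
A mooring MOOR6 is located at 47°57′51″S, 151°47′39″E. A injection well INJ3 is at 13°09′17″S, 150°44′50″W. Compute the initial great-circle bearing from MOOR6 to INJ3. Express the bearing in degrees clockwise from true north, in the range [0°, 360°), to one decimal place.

MOOR6: φ = -47.96417°, λ = +151.79417°
INJ3: φ = -13.15472°, λ = -150.74722°
Δλ = 57.4586°
y = sin Δλ · cos φ₂ = 0.820882
x = cos φ₁ sin φ₂ − sin φ₁ cos φ₂ cos Δλ = 0.236648
θ = atan2(y, x) = 73.9185° → 73.9185° (mod 360°)

73.9°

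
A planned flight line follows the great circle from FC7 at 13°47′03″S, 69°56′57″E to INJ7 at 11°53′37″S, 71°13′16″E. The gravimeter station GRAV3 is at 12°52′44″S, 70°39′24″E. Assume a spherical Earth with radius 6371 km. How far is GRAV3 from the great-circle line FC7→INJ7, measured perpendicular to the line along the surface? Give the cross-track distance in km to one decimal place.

FC7: φ = -13.78417°, λ = +69.94917°
INJ7: φ = -11.89361°, λ = +71.22111°
GRAV3: φ = -12.87889°, λ = +70.65667°
δ₁₃ = central angle FC7→GRAV3 = 0.019850 rad  (haversine)
θ₁₃ = bearing FC7→GRAV3 = 37.334°,  θ₁₂ = bearing FC7→INJ7 = 33.407°
dₓₜ = R·arcsin(sin δ₁₃ · sin(θ₁₃ − θ₁₂)) = 6371·arcsin(0.01985·sin(3.927°)) = 8.660 km
|dₓₜ| = 8.660 km

8.7 km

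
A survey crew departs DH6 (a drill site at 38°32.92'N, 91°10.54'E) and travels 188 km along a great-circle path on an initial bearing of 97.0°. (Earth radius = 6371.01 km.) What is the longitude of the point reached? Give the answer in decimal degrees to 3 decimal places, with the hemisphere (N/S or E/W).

93.315°E

DH6: φ = +38.54867°, λ = +91.17567°
δ = d/R = 188/6371.01 = 0.029509 rad
φ₂ = arcsin(sin φ₁ cos δ + cos φ₁ sin δ cos θ)
   = arcsin(0.62318·0.99956 + 0.78208·0.02950·-0.12187) = 38.32313°
λ₂ = λ₁ + atan2(sin θ sin δ cos φ₁, cos δ − sin φ₁ sin φ₂) = 93.31488°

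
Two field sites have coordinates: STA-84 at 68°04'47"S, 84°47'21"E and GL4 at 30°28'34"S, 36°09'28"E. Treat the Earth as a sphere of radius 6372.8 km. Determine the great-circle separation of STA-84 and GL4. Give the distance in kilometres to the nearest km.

STA-84: φ = -68.07972°, λ = +84.78917°
GL4: φ = -30.47611°, λ = +36.15778°
Δφ = 37.6036°,  Δλ = -48.6314°
a = sin²(Δφ/2) + cos φ₁ cos φ₂ sin²(Δλ/2) = 0.158425
c = 2·arcsin(√a) = 0.818729 rad = 46.9097°
d = R·c = 6372.8 × 0.818729 = 5217.6 km

5218 km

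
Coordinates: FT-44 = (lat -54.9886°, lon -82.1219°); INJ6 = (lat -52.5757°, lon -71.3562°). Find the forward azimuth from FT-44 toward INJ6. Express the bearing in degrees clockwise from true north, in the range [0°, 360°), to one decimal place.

73.6°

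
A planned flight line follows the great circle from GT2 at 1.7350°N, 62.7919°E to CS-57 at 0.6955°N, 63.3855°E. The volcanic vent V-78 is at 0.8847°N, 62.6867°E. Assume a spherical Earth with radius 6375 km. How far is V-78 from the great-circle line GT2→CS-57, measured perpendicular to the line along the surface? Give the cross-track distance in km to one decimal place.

57.1 km

δ₁₃ = central angle GT2→V-78 = 0.014954 rad  (haversine)
θ₁₃ = bearing GT2→V-78 = 187.052°,  θ₁₂ = bearing GT2→CS-57 = 150.270°
dₓₜ = R·arcsin(sin δ₁₃ · sin(θ₁₃ − θ₁₂)) = 6375·arcsin(0.01495·sin(36.782°)) = 57.079 km
|dₓₜ| = 57.079 km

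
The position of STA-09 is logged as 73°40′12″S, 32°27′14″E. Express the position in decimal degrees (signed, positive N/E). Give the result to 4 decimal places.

-73.6700°, +32.4539°

lat: 73.6700° S → -73.6700°
lon: 32.4539° E → +32.4539°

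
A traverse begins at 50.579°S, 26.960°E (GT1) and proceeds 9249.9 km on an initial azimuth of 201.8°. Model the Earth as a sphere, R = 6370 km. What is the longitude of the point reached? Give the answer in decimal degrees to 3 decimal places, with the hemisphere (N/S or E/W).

δ = d/R = 9249.9/6370 = 1.452104 rad
φ₂ = arcsin(sin φ₁ cos δ + cos φ₁ sin δ cos θ)
   = arcsin(-0.77250·0.11841 + 0.63501·0.99296·-0.92849) = -42.60405°
λ₂ = λ₁ + atan2(sin θ sin δ cos φ₁, cos δ − sin φ₁ sin φ₂) = -122.97433°

122.974°W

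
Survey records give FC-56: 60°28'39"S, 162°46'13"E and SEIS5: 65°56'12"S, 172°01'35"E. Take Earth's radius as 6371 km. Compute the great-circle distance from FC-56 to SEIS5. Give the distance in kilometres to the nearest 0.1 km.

762.4 km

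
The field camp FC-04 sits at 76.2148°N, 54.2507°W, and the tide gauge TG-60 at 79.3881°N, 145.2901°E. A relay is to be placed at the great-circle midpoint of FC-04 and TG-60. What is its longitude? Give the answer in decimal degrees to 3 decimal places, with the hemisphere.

97.828°W

Bx = cos φ₂ cos Δλ = -0.173549,  By = cos φ₂ sin Δλ = -0.061596
φₘ = atan2(sin φ₁ + sin φ₂, √((cos φ₁ + Bx)² + By²)) = 87.38182°
λₘ = λ₁ + atan2(By, cos φ₁ + Bx) = -97.82785°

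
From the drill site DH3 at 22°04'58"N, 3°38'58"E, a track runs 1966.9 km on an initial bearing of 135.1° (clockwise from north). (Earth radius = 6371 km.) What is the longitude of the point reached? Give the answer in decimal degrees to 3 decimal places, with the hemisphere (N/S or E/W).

16.196°E

DH3: φ = +22.08278°, λ = +3.64944°
δ = d/R = 1966.9/6371 = 0.308727 rad
φ₂ = arcsin(sin φ₁ cos δ + cos φ₁ sin δ cos θ)
   = arcsin(0.37595·0.95272 + 0.92664·0.30385·-0.70834) = 9.13341°
λ₂ = λ₁ + atan2(sin θ sin δ cos φ₁, cos δ − sin φ₁ sin φ₂) = 16.19586°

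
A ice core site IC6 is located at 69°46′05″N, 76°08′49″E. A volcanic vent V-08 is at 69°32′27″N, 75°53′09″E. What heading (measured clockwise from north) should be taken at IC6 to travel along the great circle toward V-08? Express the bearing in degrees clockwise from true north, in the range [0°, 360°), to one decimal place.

201.9°

IC6: φ = +69.76806°, λ = +76.14694°
V-08: φ = +69.54083°, λ = +75.88583°
Δλ = -0.2611°
y = sin Δλ · cos φ₂ = -0.001593
x = cos φ₁ sin φ₂ − sin φ₁ cos φ₂ cos Δλ = -0.003962
θ = atan2(y, x) = -158.0991° → 201.9009° (mod 360°)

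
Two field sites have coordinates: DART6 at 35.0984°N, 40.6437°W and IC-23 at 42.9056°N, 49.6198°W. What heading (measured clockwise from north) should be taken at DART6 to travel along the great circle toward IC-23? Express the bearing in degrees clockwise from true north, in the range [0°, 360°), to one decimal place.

Δλ = -8.9761°
y = sin Δλ · cos φ₂ = -0.114283
x = cos φ₁ sin φ₂ − sin φ₁ cos φ₂ cos Δλ = 0.140998
θ = atan2(y, x) = -39.0258° → 320.9742° (mod 360°)

321.0°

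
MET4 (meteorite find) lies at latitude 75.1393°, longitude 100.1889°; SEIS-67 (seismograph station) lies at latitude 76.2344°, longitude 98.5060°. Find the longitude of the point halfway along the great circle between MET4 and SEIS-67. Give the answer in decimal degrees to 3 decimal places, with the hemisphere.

Bx = cos φ₂ cos Δλ = 0.237848,  By = cos φ₂ sin Δλ = -0.006988
φₘ = atan2(sin φ₁ + sin φ₂, √((cos φ₁ + Bx)² + By²)) = 75.68833°
λₘ = λ₁ + atan2(By, cos φ₁ + Bx) = 99.37897°

99.379°E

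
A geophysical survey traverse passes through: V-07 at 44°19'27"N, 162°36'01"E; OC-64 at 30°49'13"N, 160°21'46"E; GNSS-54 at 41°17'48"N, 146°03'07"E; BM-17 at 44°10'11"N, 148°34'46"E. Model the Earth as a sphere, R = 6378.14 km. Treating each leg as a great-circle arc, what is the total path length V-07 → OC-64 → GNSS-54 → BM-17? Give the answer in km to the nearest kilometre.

V-07: φ = +44.32417°, λ = +162.60028°
OC-64: φ = +30.82028°, λ = +160.36278°
GNSS-54: φ = +41.29667°, λ = +146.05194°
BM-17: φ = +44.16972°, λ = +148.57944°
V-07→OC-64: c = 0.237685 rad, d = 1515.99 km
OC-64→GNSS-54: c = 0.271728 rad, d = 1733.12 km
GNSS-54→BM-17: c = 0.059695 rad, d = 380.74 km
Total = 1515.99 + 1733.12 + 380.74 = 3629.85 km

3630 km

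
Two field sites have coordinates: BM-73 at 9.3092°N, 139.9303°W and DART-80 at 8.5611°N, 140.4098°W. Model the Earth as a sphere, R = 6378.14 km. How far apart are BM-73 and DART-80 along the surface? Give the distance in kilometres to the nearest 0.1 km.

Δφ = -0.7481°,  Δλ = -0.4795°
a = sin²(Δφ/2) + cos φ₁ cos φ₂ sin²(Δλ/2) = 0.000060
c = 2·arcsin(√a) = 0.015454 rad = 0.8855°
d = R·c = 6378.14 × 0.015454 = 98.6 km

98.6 km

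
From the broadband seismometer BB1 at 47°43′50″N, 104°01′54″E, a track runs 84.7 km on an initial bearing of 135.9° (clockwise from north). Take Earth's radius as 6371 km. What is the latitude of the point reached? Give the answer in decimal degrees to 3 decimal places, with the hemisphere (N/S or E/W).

BB1: φ = +47.73056°, λ = +104.03167°
δ = d/R = 84.7/6371 = 0.013295 rad
φ₂ = arcsin(sin φ₁ cos δ + cos φ₁ sin δ cos θ)
   = arcsin(0.73999·0.99991 + 0.67262·0.01329·-0.71813) = 47.18088°
λ₂ = λ₁ + atan2(sin θ sin δ cos φ₁, cos δ − sin φ₁ sin φ₂) = 104.81158°

47.181°N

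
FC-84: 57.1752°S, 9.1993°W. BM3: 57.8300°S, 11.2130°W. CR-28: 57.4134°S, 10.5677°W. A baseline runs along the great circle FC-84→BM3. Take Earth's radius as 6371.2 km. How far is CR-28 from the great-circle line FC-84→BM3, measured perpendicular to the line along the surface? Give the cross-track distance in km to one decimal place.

20.3 km

δ₁₃ = central angle FC-84→CR-28 = 0.013557 rad  (haversine)
θ₁₃ = bearing FC-84→CR-28 = 251.568°,  θ₁₂ = bearing FC-84→BM3 = 237.969°
dₓₜ = R·arcsin(sin δ₁₃ · sin(θ₁₃ − θ₁₂)) = 6371.2·arcsin(0.01356·sin(13.599°)) = 20.308 km
|dₓₜ| = 20.308 km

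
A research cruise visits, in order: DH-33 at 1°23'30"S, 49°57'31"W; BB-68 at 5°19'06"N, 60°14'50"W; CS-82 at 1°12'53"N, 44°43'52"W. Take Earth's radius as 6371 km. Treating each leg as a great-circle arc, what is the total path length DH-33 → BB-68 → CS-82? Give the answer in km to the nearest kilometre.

3146 km

DH-33: φ = -1.39167°, λ = -49.95861°
BB-68: φ = +5.31833°, λ = -60.24722°
CS-82: φ = +1.21472°, λ = -44.73111°
DH-33→BB-68: c = 0.214209 rad, d = 1364.73 km
BB-68→CS-82: c = 0.279634 rad, d = 1781.55 km
Total = 1364.73 + 1781.55 = 3146.27 km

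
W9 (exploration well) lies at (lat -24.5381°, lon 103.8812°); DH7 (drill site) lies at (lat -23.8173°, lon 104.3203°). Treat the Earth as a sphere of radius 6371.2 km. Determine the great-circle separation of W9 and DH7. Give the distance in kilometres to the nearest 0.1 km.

Δφ = 0.7208°,  Δλ = 0.4391°
a = sin²(Δφ/2) + cos φ₁ cos φ₂ sin²(Δλ/2) = 0.000052
c = 2·arcsin(√a) = 0.014393 rad = 0.8246°
d = R·c = 6371.2 × 0.014393 = 91.7 km

91.7 km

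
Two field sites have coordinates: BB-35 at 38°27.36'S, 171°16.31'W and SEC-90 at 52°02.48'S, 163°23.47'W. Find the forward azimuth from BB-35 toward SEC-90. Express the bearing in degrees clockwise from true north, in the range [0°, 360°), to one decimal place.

BB-35: φ = -38.45600°, λ = -171.27183°
SEC-90: φ = -52.04133°, λ = -163.39117°
Δλ = 7.8807°
y = sin Δλ · cos φ₂ = 0.084336
x = cos φ₁ sin φ₂ − sin φ₁ cos φ₂ cos Δλ = -0.238506
θ = atan2(y, x) = 160.5264° → 160.5264° (mod 360°)

160.5°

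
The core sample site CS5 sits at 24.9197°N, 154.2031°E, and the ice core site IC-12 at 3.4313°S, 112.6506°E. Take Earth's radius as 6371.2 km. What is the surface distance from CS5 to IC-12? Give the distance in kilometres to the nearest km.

5481 km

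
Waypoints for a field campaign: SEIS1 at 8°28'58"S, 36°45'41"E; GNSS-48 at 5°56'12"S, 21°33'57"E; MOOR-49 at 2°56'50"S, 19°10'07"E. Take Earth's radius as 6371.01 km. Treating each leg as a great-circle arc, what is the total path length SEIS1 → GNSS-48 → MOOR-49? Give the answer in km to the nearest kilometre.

2125 km

SEIS1: φ = -8.48278°, λ = +36.76139°
GNSS-48: φ = -5.93667°, λ = +21.56583°
MOOR-49: φ = -2.94722°, λ = +19.16861°
SEIS1→GNSS-48: c = 0.266807 rad, d = 1699.83 km
GNSS-48→MOOR-49: c = 0.066798 rad, d = 425.57 km
Total = 1699.83 + 425.57 = 2125.40 km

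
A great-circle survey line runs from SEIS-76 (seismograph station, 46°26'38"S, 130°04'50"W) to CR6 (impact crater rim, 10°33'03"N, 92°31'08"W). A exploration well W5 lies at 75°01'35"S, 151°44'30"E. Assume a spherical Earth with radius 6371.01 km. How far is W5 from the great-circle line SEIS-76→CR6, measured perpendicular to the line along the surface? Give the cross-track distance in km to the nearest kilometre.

1413 km

SEIS-76: φ = -46.44389°, λ = -130.08056°
CR6: φ = +10.55083°, λ = -92.51889°
W5: φ = -75.02639°, λ = +151.74167°
δ₁₃ = central angle SEIS-76→W5 = 0.742814 rad  (haversine)
θ₁₃ = bearing SEIS-76→W5 = 201.956°,  θ₁₂ = bearing SEIS-76→CR6 = 40.938°
dₓₜ = R·arcsin(sin δ₁₃ · sin(θ₁₃ − θ₁₂)) = 6371.01·arcsin(0.67636·sin(161.018°)) = 1413.175 km
|dₓₜ| = 1413.175 km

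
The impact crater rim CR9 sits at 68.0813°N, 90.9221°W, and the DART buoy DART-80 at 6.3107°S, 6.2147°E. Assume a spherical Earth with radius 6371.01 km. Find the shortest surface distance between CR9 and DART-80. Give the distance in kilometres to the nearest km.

Δφ = -74.3920°,  Δλ = 97.1368°
a = sin²(Δφ/2) + cos φ₁ cos φ₂ sin²(Δλ/2) = 0.574035
c = 2·arcsin(√a) = 1.719413 rad = 98.5151°
d = R·c = 6371.01 × 1.719413 = 10954.4 km

10954 km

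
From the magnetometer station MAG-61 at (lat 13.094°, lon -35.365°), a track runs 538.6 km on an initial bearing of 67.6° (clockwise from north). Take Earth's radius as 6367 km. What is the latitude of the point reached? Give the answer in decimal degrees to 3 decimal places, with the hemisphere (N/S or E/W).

δ = d/R = 538.6/6367 = 0.084592 rad
φ₂ = arcsin(sin φ₁ cos δ + cos φ₁ sin δ cos θ)
   = arcsin(0.22655·0.99642 + 0.97400·0.08449·0.38107) = 14.89802°
λ₂ = λ₁ + atan2(sin θ sin δ cos φ₁, cos δ − sin φ₁ sin φ₂) = -30.72852°

14.898°N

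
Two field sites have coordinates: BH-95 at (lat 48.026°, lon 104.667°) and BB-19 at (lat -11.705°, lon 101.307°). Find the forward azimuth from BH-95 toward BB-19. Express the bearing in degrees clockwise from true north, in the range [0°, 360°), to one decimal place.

183.8°

Δλ = -3.3600°
y = sin Δλ · cos φ₂ = -0.057391
x = cos φ₁ sin φ₂ − sin φ₁ cos φ₂ cos Δλ = -0.862417
θ = atan2(y, x) = -176.1928° → 183.8072° (mod 360°)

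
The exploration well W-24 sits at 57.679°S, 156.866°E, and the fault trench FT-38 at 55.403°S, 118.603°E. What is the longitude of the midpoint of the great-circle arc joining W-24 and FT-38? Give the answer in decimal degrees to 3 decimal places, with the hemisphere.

137.137°E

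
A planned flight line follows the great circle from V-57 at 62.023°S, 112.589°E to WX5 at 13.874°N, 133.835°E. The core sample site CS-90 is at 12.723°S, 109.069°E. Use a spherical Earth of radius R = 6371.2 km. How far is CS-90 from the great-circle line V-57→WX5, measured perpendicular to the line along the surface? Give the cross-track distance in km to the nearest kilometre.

δ₁₃ = central angle V-57→CS-90 = 0.861585 rad  (haversine)
θ₁₃ = bearing V-57→CS-90 = 355.474°,  θ₁₂ = bearing V-57→WX5 = 21.103°
dₓₜ = R·arcsin(sin δ₁₃ · sin(θ₁₃ − θ₁₂)) = 6371.2·arcsin(0.75888·sin(334.371°)) = -2130.829 km
|dₓₜ| = 2130.829 km

2131 km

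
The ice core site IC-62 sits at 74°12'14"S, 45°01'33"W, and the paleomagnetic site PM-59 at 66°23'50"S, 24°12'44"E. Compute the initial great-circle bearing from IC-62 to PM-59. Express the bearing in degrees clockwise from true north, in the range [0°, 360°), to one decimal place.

106.8°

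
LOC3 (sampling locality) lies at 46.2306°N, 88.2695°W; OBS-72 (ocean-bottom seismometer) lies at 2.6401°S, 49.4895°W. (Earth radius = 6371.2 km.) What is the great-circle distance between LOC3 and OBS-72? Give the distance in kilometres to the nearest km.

Δφ = -48.8707°,  Δλ = 38.7800°
a = sin²(Δφ/2) + cos φ₁ cos φ₂ sin²(Δλ/2) = 0.247285
c = 2·arcsin(√a) = 1.040917 rad = 59.6402°
d = R·c = 6371.2 × 1.040917 = 6631.9 km

6632 km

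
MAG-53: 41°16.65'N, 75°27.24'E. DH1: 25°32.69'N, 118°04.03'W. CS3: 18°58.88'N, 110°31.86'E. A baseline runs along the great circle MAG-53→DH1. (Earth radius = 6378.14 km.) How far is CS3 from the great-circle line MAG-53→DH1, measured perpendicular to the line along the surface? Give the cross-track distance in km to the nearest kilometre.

4023 km

MAG-53: φ = +41.27750°, λ = +75.45400°
DH1: φ = +25.54483°, λ = -118.06717°
CS3: φ = +18.98133°, λ = +110.53100°
δ₁₃ = central angle MAG-53→CS3 = 0.649865 rad  (haversine)
θ₁₃ = bearing MAG-53→CS3 = 116.089°,  θ₁₂ = bearing MAG-53→DH1 = 13.152°
dₓₜ = R·arcsin(sin δ₁₃ · sin(θ₁₃ − θ₁₂)) = 6378.14·arcsin(0.60508·sin(102.937°)) = 4022.769 km
|dₓₜ| = 4022.769 km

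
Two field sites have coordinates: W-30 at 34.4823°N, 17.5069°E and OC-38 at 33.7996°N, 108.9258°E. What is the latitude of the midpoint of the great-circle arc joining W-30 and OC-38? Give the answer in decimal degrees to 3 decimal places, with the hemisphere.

Bx = cos φ₂ cos Δλ = -0.020577,  By = cos φ₂ sin Δλ = 0.830734
φₘ = atan2(sin φ₁ + sin φ₂, √((cos φ₁ + Bx)² + By²)) = 44.15879°
λₘ = λ₁ + atan2(By, cos φ₁ + Bx) = 63.45362°

44.159°N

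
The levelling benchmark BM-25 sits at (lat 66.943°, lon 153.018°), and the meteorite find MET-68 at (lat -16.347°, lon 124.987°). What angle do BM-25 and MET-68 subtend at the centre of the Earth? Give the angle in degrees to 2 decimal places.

85.83°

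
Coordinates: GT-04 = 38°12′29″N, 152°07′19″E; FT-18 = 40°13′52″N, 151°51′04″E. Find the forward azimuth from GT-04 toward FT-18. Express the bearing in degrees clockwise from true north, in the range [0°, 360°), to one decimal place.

354.2°

GT-04: φ = +38.20806°, λ = +152.12194°
FT-18: φ = +40.23111°, λ = +151.85111°
Δλ = -0.2708°
y = sin Δλ · cos φ₂ = -0.003609
x = cos φ₁ sin φ₂ − sin φ₁ cos φ₂ cos Δλ = 0.035307
θ = atan2(y, x) = -5.8360° → 354.1640° (mod 360°)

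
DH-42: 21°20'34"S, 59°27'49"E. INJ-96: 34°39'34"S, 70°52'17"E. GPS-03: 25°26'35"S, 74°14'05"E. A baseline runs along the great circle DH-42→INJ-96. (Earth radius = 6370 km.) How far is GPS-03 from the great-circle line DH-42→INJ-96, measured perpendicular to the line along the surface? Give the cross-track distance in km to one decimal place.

DH-42: φ = -21.34278°, λ = +59.46361°
INJ-96: φ = -34.65944°, λ = +70.87139°
GPS-03: φ = -25.44306°, λ = +74.23472°
δ₁₃ = central angle DH-42→GPS-03 = 0.247024 rad  (haversine)
θ₁₃ = bearing DH-42→GPS-03 = 109.684°,  θ₁₂ = bearing DH-42→INJ-96 = 145.447°
dₓₜ = R·arcsin(sin δ₁₃ · sin(θ₁₃ − θ₁₂)) = 6370·arcsin(0.24452·sin(-35.762°)) = -913.421 km
|dₓₜ| = 913.421 km

913.4 km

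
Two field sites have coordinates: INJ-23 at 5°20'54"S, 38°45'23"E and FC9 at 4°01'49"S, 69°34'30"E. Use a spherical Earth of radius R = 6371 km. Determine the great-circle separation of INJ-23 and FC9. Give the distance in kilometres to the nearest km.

INJ-23: φ = -5.34833°, λ = +38.75639°
FC9: φ = -4.03028°, λ = +69.57500°
Δφ = 1.3181°,  Δλ = 30.8186°
a = sin²(Δφ/2) + cos φ₁ cos φ₂ sin²(Δλ/2) = 0.070254
c = 2·arcsin(√a) = 0.536523 rad = 30.7405°
d = R·c = 6371 × 0.536523 = 3418.2 km

3418 km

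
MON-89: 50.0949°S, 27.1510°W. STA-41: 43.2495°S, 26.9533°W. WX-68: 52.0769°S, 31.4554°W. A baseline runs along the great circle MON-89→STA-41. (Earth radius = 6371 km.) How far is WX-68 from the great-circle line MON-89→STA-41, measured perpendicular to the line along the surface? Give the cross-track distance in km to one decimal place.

δ₁₃ = central angle MON-89→WX-68 = 0.058495 rad  (haversine)
θ₁₃ = bearing MON-89→WX-68 = 232.096°,  θ₁₂ = bearing MON-89→STA-41 = 1.208°
dₓₜ = R·arcsin(sin δ₁₃ · sin(θ₁₃ − θ₁₂)) = 6371·arcsin(0.05846·sin(230.888°)) = -289.099 km
|dₓₜ| = 289.099 km

289.1 km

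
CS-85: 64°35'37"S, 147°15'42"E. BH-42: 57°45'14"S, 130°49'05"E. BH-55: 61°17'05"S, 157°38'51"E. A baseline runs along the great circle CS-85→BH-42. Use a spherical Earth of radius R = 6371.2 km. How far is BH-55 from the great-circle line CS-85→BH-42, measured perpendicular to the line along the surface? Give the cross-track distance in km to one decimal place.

573.5 km

CS-85: φ = -64.59361°, λ = +147.26167°
BH-42: φ = -57.75389°, λ = +130.81806°
BH-55: φ = -61.28472°, λ = +157.64750°
δ₁₃ = central angle CS-85→BH-55 = 0.100485 rad  (haversine)
θ₁₃ = bearing CS-85→BH-55 = 59.703°,  θ₁₂ = bearing CS-85→BH-42 = 303.345°
dₓₜ = R·arcsin(sin δ₁₃ · sin(θ₁₃ − θ₁₂)) = 6371.2·arcsin(0.10032·sin(-243.642°)) = 573.463 km
|dₓₜ| = 573.463 km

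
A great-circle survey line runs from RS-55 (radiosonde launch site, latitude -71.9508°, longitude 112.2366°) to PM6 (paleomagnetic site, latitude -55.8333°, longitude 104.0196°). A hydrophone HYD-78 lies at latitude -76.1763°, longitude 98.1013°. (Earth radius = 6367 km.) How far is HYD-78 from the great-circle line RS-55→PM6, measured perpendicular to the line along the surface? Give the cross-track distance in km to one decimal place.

502.0 km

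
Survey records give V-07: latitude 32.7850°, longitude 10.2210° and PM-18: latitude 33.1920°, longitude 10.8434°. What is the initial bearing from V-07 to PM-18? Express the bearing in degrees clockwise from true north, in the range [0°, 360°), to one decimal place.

51.9°

Δλ = 0.6224°
y = sin Δλ · cos φ₂ = 0.009090
x = cos φ₁ sin φ₂ − sin φ₁ cos φ₂ cos Δλ = 0.007130
θ = atan2(y, x) = 51.8906° → 51.8906° (mod 360°)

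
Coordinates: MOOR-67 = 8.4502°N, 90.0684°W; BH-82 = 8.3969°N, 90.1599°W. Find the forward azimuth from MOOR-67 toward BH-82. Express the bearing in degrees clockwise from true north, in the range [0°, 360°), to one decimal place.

Δλ = -0.0915°
y = sin Δλ · cos φ₂ = -0.001580
x = cos φ₁ sin φ₂ − sin φ₁ cos φ₂ cos Δλ = -0.000930
θ = atan2(y, x) = -120.4857° → 239.5143° (mod 360°)

239.5°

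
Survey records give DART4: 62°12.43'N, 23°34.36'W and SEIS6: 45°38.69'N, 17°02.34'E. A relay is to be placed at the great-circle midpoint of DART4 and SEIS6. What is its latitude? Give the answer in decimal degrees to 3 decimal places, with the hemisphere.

DART4: φ = +62.20717°, λ = -23.57267°
SEIS6: φ = +45.64483°, λ = +17.03900°
Bx = cos φ₂ cos Δλ = 0.530717,  By = cos φ₂ sin Δλ = 0.455067
φₘ = atan2(sin φ₁ + sin φ₂, √((cos φ₁ + Bx)² + By²)) = 55.58467°
λₘ = λ₁ + atan2(By, cos φ₁ + Bx) = 0.96116°

55.585°N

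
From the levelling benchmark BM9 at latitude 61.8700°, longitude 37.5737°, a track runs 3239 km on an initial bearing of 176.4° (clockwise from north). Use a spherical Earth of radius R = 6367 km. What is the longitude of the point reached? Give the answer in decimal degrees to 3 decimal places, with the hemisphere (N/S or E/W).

39.658°E

δ = d/R = 3239/6367 = 0.508717 rad
φ₂ = arcsin(sin φ₁ cos δ + cos φ₁ sin δ cos θ)
   = arcsin(0.88188·0.87337 + 0.47147·0.48706·-0.99803) = 32.75354°
λ₂ = λ₁ + atan2(sin θ sin δ cos φ₁, cos δ − sin φ₁ sin φ₂) = 39.65768°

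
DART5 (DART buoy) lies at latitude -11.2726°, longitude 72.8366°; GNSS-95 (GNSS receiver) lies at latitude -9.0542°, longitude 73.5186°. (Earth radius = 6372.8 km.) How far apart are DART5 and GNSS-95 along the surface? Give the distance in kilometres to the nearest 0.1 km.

Δφ = 2.2184°,  Δλ = 0.6820°
a = sin²(Δφ/2) + cos φ₁ cos φ₂ sin²(Δλ/2) = 0.000409
c = 2·arcsin(√a) = 0.040452 rad = 2.3177°
d = R·c = 6372.8 × 0.040452 = 257.8 km

257.8 km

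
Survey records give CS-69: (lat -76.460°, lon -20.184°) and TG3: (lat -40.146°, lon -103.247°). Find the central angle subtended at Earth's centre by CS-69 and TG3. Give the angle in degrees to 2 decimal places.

49.58°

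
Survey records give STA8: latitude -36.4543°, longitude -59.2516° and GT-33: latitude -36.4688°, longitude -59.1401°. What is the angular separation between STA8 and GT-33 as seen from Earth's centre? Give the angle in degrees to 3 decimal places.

0.091°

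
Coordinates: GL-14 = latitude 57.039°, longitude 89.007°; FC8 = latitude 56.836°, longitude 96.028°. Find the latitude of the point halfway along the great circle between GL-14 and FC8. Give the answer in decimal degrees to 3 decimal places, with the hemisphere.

Bx = cos φ₂ cos Δλ = 0.542935,  By = cos φ₂ sin Δλ = 0.066866
φₘ = atan2(sin φ₁ + sin φ₂, √((cos φ₁ + Bx)² + By²)) = 56.98668°
λₘ = λ₁ + atan2(By, cos φ₁ + Bx) = 92.52707°

56.987°N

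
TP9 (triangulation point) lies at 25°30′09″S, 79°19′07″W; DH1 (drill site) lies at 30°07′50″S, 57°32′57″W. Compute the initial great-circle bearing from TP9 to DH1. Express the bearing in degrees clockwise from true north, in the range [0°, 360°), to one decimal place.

TP9: φ = -25.50250°, λ = -79.31861°
DH1: φ = -30.13056°, λ = -57.54917°
Δλ = 21.7694°
y = sin Δλ · cos φ₂ = 0.320762
x = cos φ₁ sin φ₂ − sin φ₁ cos φ₂ cos Δλ = -0.107243
θ = atan2(y, x) = 108.4868° → 108.4868° (mod 360°)

108.5°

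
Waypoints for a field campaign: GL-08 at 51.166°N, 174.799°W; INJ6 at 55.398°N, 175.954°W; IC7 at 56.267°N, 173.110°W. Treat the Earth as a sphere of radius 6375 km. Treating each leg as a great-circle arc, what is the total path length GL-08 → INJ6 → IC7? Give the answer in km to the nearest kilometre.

679 km

GL-08→INJ6: c = 0.074836 rad, d = 477.08 km
INJ6→IC7: c = 0.031732 rad, d = 202.29 km
Total = 477.08 + 202.29 = 679.37 km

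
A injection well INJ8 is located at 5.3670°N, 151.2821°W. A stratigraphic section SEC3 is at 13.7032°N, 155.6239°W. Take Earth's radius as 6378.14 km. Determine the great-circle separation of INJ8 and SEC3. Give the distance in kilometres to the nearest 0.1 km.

Δφ = 8.3362°,  Δλ = -4.3418°
a = sin²(Δφ/2) + cos φ₁ cos φ₂ sin²(Δλ/2) = 0.006671
c = 2·arcsin(√a) = 0.163532 rad = 9.3697°
d = R·c = 6378.14 × 0.163532 = 1043.0 km

1043.0 km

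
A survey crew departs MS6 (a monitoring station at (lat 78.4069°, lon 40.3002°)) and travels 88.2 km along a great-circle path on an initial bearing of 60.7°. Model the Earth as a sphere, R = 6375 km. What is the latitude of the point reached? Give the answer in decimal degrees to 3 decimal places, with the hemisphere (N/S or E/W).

78.774°N

δ = d/R = 88.2/6375 = 0.013835 rad
φ₂ = arcsin(sin φ₁ cos δ + cos φ₁ sin δ cos θ)
   = arcsin(0.97960·0.99990 + 0.20096·0.01383·0.48938) = 78.77382°
λ₂ = λ₁ + atan2(sin θ sin δ cos φ₁, cos δ − sin φ₁ sin φ₂) = 43.85324°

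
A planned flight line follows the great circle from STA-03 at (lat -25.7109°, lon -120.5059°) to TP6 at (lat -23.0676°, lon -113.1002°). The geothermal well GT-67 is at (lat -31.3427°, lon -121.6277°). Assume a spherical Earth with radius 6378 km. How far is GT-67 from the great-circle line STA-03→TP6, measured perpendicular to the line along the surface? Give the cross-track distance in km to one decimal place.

553.7 km

δ₁₃ = central angle STA-03→GT-67 = 0.099785 rad  (haversine)
θ₁₃ = bearing STA-03→GT-67 = 189.663°,  θ₁₂ = bearing STA-03→TP6 = 70.160°
dₓₜ = R·arcsin(sin δ₁₃ · sin(θ₁₃ − θ₁₂)) = 6378·arcsin(0.09962·sin(119.503°)) = 553.680 km
|dₓₜ| = 553.680 km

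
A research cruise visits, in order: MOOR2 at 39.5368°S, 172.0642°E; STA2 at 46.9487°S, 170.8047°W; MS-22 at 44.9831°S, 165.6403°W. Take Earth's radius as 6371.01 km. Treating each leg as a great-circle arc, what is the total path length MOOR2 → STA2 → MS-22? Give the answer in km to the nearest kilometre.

2064 km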